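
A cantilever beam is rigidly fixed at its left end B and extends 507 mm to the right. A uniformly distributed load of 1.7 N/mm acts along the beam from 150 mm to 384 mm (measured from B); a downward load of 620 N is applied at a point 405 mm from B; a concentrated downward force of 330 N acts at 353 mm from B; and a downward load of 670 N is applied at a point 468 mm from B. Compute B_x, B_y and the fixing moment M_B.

B_x = 0, B_y = 2018 N, M_B = 787400 N·mm

Resultant of the distributed load: 1.7 × 234 = 397.8 N at 267 mm from B.
ΣF_x = 0: B_x = 0.
ΣF_y = 0: B_y − 1.7·234 − 620 − 330 − 670 = 0 → B_y = 2018 N.
ΣM about B: M_B − (1.7·234)·267 − 620·405 − 330·353 − 670·468 = 0 → M_B = 787400 N·mm.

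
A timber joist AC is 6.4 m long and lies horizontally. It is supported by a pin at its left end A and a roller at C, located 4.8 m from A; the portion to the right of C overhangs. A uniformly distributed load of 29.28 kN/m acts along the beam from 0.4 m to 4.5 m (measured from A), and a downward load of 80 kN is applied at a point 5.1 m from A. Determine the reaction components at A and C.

Resultant of the distributed load: 29.28 × 4.1 = 120.048 kN at 2.45 m from A.
ΣM about A: C_y·4.8 − (29.28·4.1)·2.45 − 80·5.1 = 0 → C_y = 702.1176/4.8 = 146.275 ≈ 146.3 kN.
ΣF_y = 0: A_y + 146.275 − 29.28·4.1 − 80 = 0 → A_y = 53.77 kN.
ΣF_x = 0: no horizontal applied forces, so A_x = 0.

A_x = 0, A_y = 53.77 kN, C_y = 146.3 kN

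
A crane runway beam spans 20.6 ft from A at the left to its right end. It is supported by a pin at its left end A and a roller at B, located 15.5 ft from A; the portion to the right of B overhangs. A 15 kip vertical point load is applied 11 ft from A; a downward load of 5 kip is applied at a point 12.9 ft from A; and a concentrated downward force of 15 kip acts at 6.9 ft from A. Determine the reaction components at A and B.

A_x = 0, A_y = 13.52 kip, B_y = 21.48 kip

Moments about A: B_y·15.5 − 15·11 − 5·12.9 − 15·6.9 = 0 → B_y = 333/15.5 = 21.4839 ≈ 21.48 kip.
ΣF_y = 0: A_y + 21.4839 − 15 − 5 − 15 = 0 → A_y = 13.52 kip.
ΣF_x = 0: no horizontal applied forces, so A_x = 0.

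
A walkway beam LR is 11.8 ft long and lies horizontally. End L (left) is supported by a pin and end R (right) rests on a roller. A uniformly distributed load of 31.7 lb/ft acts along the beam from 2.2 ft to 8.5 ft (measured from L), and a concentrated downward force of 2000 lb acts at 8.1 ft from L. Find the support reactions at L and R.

Resultant of the distributed load: 31.7 × 6.3 = 199.71 lb at 5.35 ft from L.
Taking moments about L: R_y·11.8 − (31.7·6.3)·5.35 − 2000·8.1 = 0 → R_y = 17268.4485/11.8 = 1463.43 ≈ 1463 lb.
ΣF_y = 0: L_y + 1463.43 − 31.7·6.3 − 2000 = 0 → L_y = 736.3 lb.
ΣF_x = 0: no horizontal applied forces, so L_x = 0.

L_x = 0, L_y = 736.3 lb, R_y = 1463 lb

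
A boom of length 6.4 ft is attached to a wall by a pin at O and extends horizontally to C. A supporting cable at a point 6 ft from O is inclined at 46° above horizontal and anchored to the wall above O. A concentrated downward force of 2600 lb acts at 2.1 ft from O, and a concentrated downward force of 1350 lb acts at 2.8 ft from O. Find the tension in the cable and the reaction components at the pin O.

ΣM about O: T·sin46°·6 − 2600·2.1 − 1350·2.8 = 0 → T = 9240/(6·0.71934) = 2140.85 ≈ 2141 lb.
ΣF_x = 0: O_x − T·cos46° = 0 → O_x = 2140.85 × 0.694658 = 1487 lb.
ΣF_y = 0: O_y + T·sin46° − 2600 − 1350 = 0 → O_y = 3950 − 2140.85 × 0.71934 = 2410 lb.

T = 2141 lb, O_x = 1487 lb, O_y = 2410 lb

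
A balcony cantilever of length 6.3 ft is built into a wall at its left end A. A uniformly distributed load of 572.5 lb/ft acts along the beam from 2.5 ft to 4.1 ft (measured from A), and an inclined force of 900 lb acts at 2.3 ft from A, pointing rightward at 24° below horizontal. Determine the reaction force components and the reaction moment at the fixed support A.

A_x = -822.2 lb, A_y = 1282 lb, M_A = 3865 lb·ft

Resultant of the distributed load: 572.5 × 1.6 = 916 lb at 3.3 ft from A.
ΣF_x = 0: A_x + 900·cos24° = 0 → A_x = -822.2 lb.
ΣF_y = 0: A_y − 572.5·1.6 − 900·sin24° = 0 → A_y = 1282 lb.
ΣM about A: M_A − (572.5·1.6)·3.3 − 900·sin24°·2.3 = 0 → M_A = 3865 lb·ft.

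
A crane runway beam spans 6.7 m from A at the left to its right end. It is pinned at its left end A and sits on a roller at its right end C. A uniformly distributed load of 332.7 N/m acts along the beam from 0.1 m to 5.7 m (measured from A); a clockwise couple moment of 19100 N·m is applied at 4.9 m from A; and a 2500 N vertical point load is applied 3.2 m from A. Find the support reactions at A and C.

A_x = 0, A_y = -488.1 N, C_y = 4851 N

Resultant of the distributed load: 332.7 × 5.6 = 1863.12 N at 2.9 m from A.
Taking moments about A: C_y·6.7 − (332.7·5.6)·2.9 − 19100 − 2500·3.2 = 0 → C_y = 32503.048/6.7 = 4851.2 ≈ 4851 N.
ΣF_y = 0: A_y + 4851.2 − 332.7·5.6 − 2500 = 0 → A_y = -488.1 N.
ΣF_x = 0: no horizontal applied forces, so A_x = 0.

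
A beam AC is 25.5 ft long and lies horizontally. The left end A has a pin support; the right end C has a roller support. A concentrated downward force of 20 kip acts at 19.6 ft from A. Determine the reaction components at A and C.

ΣM about A: C_y·25.5 − 20·19.6 = 0 → C_y = 392/25.5 = 15.3725 ≈ 15.37 kip.
ΣF_y = 0: A_y + 15.3725 − 20 = 0 → A_y = 4.627 kip.
ΣF_x = 0: no horizontal applied forces, so A_x = 0.

A_x = 0, A_y = 4.627 kip, C_y = 15.37 kip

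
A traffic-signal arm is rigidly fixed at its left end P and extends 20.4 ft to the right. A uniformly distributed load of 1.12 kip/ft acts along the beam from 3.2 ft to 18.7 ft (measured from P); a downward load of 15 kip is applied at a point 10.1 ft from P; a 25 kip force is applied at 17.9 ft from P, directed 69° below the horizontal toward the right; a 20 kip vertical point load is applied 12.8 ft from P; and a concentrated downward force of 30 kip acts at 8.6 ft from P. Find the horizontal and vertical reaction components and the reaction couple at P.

P_x = -8.959 kip, P_y = 105.7 kip, M_P = 1273 kip·ft

Resultant of the distributed load: 1.12 × 15.5 = 17.36 kip at 10.95 ft from P.
ΣF_x = 0: P_x + 25·cos69° = 0 → P_x = -8.959 kip.
ΣF_y = 0: P_y − 1.12·15.5 − 15 − 25·sin69° − 20 − 30 = 0 → P_y = 105.7 kip.
ΣM about P: M_P − (1.12·15.5)·10.95 − 15·10.1 − 25·sin69°·17.9 − 20·12.8 − 30·8.6 = 0 → M_P = 1273 kip·ft.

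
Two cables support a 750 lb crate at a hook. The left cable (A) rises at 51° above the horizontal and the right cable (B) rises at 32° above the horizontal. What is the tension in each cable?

T_A = 640.8 lb, T_B = 475.5 lb

ΣF_x = 0: −T_A·cos51° + T_B·cos32° = 0 → T_B = 0.742081·T_A.
ΣF_y = 0: T_A·sin51° + T_B·sin32° = 750.
Substitute: T_A·(0.777146 + 0.742081·0.529919) = 750 → T_A = 640.813 ≈ 640.8 lb.
Then T_B = 0.742081 × 640.813 = 475.5 lb.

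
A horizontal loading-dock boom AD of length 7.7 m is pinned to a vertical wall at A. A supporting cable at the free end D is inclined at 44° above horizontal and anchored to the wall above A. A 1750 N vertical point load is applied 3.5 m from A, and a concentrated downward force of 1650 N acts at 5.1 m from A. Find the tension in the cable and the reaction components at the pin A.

T = 2718 N, A_x = 1955 N, A_y = 1512 N

ΣM about A: T·sin44°·7.7 − 1750·3.5 − 1650·5.1 = 0 → T = 14540/(7.7·0.694658) = 2718.33 ≈ 2718 N.
ΣF_x = 0: A_x − T·cos44° = 0 → A_x = 2718.33 × 0.71934 = 1955 N.
ΣF_y = 0: A_y + T·sin44° − 1750 − 1650 = 0 → A_y = 3400 − 2718.33 × 0.694658 = 1512 N.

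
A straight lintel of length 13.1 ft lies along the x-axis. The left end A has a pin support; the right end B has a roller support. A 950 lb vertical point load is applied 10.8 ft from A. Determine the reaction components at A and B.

ΣM about A: B_y·13.1 − 950·10.8 = 0 → B_y = 10260/13.1 = 783.206 ≈ 783.2 lb.
ΣF_y = 0: A_y + 783.206 − 950 = 0 → A_y = 166.8 lb.
ΣF_x = 0: no horizontal applied forces, so A_x = 0.

A_x = 0, A_y = 166.8 lb, B_y = 783.2 lb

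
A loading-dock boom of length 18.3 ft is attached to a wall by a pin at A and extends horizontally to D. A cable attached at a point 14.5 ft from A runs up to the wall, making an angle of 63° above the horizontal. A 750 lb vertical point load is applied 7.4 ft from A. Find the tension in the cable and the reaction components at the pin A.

ΣM about A: T·sin63°·14.5 − 750·7.4 = 0 → T = 5550/(14.5·0.891007) = 429.58 ≈ 429.6 lb.
ΣF_x = 0: A_x − T·cos63° = 0 → A_x = 429.58 × 0.45399 = 195.0 lb.
ΣF_y = 0: A_y + T·sin63° − 750 = 0 → A_y = 750 − 429.58 × 0.891007 = 367.2 lb.

T = 429.6 lb, A_x = 195.0 lb, A_y = 367.2 lb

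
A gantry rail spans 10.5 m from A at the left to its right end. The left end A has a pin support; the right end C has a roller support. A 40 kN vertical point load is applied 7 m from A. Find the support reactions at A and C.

A_x = 0, A_y = 13.33 kN, C_y = 26.67 kN

Moments about A: C_y·10.5 − 40·7 = 0 → C_y = 280/10.5 = 26.6667 ≈ 26.67 kN.
ΣF_y = 0: A_y + 26.6667 − 40 = 0 → A_y = 13.33 kN.
ΣF_x = 0: no horizontal applied forces, so A_x = 0.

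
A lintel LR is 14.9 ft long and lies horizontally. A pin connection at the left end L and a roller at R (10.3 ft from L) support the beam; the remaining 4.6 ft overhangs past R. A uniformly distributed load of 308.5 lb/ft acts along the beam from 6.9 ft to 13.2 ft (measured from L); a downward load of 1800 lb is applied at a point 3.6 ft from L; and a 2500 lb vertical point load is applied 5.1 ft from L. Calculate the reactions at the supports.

L_x = 0, L_y = 2480 lb, R_y = 3763 lb

Resultant of the distributed load: 308.5 × 6.3 = 1943.55 lb at 10.05 ft from L.
Moments about L: R_y·10.3 − (308.5·6.3)·10.05 − 1800·3.6 − 2500·5.1 = 0 → R_y = 38762.6775/10.3 = 3763.37 ≈ 3763 lb.
ΣF_y = 0: L_y + 3763.37 − 308.5·6.3 − 1800 − 2500 = 0 → L_y = 2480 lb.
ΣF_x = 0: no horizontal applied forces, so L_x = 0.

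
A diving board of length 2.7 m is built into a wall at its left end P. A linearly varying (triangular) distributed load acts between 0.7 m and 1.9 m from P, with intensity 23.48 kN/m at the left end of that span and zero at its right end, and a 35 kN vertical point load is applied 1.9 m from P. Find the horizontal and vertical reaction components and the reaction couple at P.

Resultant of the triangular load: ½ × 23.48 × 1.2 = 14.088 kN, acting at 1.1 m from P (one-third of the span from the peak).
ΣF_x = 0: P_x = 0.
ΣF_y = 0: P_y − ½·23.48·1.2 − 35 = 0 → P_y = 49.09 kN.
ΣM about P: M_P − (½·23.48·1.2)·1.1 − 35·1.9 = 0 → M_P = 82.00 kN·m.

P_x = 0, P_y = 49.09 kN, M_P = 82.00 kN·m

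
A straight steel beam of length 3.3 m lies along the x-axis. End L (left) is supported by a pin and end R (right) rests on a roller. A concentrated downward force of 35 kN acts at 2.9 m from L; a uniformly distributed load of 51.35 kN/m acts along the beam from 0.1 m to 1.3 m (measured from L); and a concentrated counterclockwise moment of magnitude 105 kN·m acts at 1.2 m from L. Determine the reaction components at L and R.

L_x = 0, L_y = 84.61 kN, R_y = 12.01 kN

Resultant of the distributed load: 51.35 × 1.2 = 61.62 kN at 0.7 m from L.
ΣM about L: R_y·3.3 − 35·2.9 − (51.35·1.2)·0.7 + 105 = 0 → R_y = 39.634/3.3 = 12.0103 ≈ 12.01 kN.
ΣF_y = 0: L_y + 12.0103 − 35 − 51.35·1.2 = 0 → L_y = 84.61 kN.
ΣF_x = 0: no horizontal applied forces, so L_x = 0.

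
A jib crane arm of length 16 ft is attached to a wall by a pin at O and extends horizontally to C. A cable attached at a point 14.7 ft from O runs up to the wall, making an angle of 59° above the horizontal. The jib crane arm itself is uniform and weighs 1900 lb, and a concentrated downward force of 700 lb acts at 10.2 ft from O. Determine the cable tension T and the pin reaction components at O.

ΣM about O: T·sin59°·14.7 − 1900·8 − 700·10.2 = 0 → T = 22340/(14.7·0.857167) = 1772.97 ≈ 1773 lb.
ΣF_x = 0: O_x − T·cos59° = 0 → O_x = 1772.97 × 0.515038 = 913.1 lb.
ΣF_y = 0: O_y + T·sin59° − 1900 − 700 = 0 → O_y = 2600 − 1772.97 × 0.857167 = 1080 lb.

T = 1773 lb, O_x = 913.1 lb, O_y = 1080 lb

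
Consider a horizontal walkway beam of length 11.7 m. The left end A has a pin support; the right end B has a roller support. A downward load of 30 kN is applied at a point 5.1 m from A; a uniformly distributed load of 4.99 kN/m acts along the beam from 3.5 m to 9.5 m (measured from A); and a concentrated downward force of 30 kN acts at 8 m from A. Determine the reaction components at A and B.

Resultant of the distributed load: 4.99 × 6 = 29.94 kN at 6.5 m from A.
Taking moments about A: B_y·11.7 − 30·5.1 − (4.99·6)·6.5 − 30·8 = 0 → B_y = 587.61/11.7 = 50.2231 ≈ 50.22 kN.
ΣF_y = 0: A_y + 50.2231 − 30 − 4.99·6 − 30 = 0 → A_y = 39.72 kN.
ΣF_x = 0: no horizontal applied forces, so A_x = 0.

A_x = 0, A_y = 39.72 kN, B_y = 50.22 kN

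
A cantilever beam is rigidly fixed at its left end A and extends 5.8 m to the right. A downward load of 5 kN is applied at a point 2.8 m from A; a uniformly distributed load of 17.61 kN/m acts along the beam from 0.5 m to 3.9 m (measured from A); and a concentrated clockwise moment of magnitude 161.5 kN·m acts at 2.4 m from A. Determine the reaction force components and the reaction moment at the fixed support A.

Resultant of the distributed load: 17.61 × 3.4 = 59.874 kN at 2.2 m from A.
ΣF_x = 0: A_x = 0.
ΣF_y = 0: A_y − 5 − 17.61·3.4 = 0 → A_y = 64.87 kN.
ΣM about A: M_A − 5·2.8 − (17.61·3.4)·2.2 − 161.5 = 0 → M_A = 307.2 kN·m.

A_x = 0, A_y = 64.87 kN, M_A = 307.2 kN·m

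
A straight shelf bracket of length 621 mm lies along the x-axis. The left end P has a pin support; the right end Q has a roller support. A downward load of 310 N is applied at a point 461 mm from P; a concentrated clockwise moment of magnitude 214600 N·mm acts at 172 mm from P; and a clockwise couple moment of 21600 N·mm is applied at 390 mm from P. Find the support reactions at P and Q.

P_x = 0, P_y = -300.5 N, Q_y = 610.5 N

Moments about P: Q_y·621 − 310·461 − 214600 − 21600 = 0 → Q_y = 379110/621 = 610.483 ≈ 610.5 N.
ΣF_y = 0: P_y + 610.483 − 310 = 0 → P_y = -300.5 N.
ΣF_x = 0: no horizontal applied forces, so P_x = 0.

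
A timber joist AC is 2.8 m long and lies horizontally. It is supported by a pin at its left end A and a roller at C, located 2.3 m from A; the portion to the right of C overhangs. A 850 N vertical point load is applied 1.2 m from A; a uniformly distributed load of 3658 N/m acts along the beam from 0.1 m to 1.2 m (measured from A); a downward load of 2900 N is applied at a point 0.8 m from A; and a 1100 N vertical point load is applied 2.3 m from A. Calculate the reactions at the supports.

Resultant of the distributed load: 3658 × 1.1 = 4023.8 N at 0.65 m from A.
Taking moments about A: C_y·2.3 − 850·1.2 − (3658·1.1)·0.65 − 2900·0.8 − 1100·2.3 = 0 → C_y = 8485.47/2.3 = 3689.33 ≈ 3689 N.
ΣF_y = 0: A_y + 3689.33 − 850 − 3658·1.1 − 2900 − 1100 = 0 → A_y = 5184 N.
ΣF_x = 0: no horizontal applied forces, so A_x = 0.

A_x = 0, A_y = 5184 N, C_y = 3689 N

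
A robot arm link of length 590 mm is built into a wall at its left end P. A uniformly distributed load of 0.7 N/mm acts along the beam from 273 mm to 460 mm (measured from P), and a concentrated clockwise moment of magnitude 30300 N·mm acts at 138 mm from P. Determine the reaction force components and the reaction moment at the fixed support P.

Resultant of the distributed load: 0.7 × 187 = 130.9 N at 366.5 mm from P.
ΣF_x = 0: P_x = 0.
ΣF_y = 0: P_y − 0.7·187 = 0 → P_y = 130.9 N.
ΣM about P: M_P − (0.7·187)·366.5 − 30300 = 0 → M_P = 78270 N·mm.

P_x = 0, P_y = 130.9 N, M_P = 78270 N·mm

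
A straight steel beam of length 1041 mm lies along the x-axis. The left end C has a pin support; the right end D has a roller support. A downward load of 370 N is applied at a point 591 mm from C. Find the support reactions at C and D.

Moments about C: D_y·1041 − 370·591 = 0 → D_y = 218670/1041 = 210.058 ≈ 210.1 N.
ΣF_y = 0: C_y + 210.058 − 370 = 0 → C_y = 159.9 N.
ΣF_x = 0: no horizontal applied forces, so C_x = 0.

C_x = 0, C_y = 159.9 N, D_y = 210.1 N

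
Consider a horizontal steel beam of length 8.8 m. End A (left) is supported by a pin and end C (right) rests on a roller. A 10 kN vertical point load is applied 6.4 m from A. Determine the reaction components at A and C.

ΣM about A: C_y·8.8 − 10·6.4 = 0 → C_y = 64/8.8 = 7.27273 ≈ 7.273 kN.
ΣF_y = 0: A_y + 7.27273 − 10 = 0 → A_y = 2.727 kN.
ΣF_x = 0: no horizontal applied forces, so A_x = 0.

A_x = 0, A_y = 2.727 kN, C_y = 7.273 kN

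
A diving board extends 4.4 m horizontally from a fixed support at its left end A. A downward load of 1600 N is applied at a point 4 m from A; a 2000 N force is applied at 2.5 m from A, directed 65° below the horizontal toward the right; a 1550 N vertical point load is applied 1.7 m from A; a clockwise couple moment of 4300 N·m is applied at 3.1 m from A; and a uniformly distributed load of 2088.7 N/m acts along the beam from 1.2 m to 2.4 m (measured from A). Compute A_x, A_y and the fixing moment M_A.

Resultant of the distributed load: 2088.7 × 1.2 = 2506.44 N at 1.8 m from A.
ΣF_x = 0: A_x + 2000·cos65° = 0 → A_x = -845.2 N.
ΣF_y = 0: A_y − 1600 − 2000·sin65° − 1550 − 2088.7·1.2 = 0 → A_y = 7469 N.
ΣM about A: M_A − 1600·4 − 2000·sin65°·2.5 − 1550·1.7 − 4300 − (2088.7·1.2)·1.8 = 0 → M_A = 22380 N·m.

A_x = -845.2 N, A_y = 7469 N, M_A = 22380 N·m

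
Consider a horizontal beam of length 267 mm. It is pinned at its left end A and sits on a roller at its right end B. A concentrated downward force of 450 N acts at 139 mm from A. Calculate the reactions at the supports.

Taking moments about A: B_y·267 − 450·139 = 0 → B_y = 62550/267 = 234.27 ≈ 234.3 N.
ΣF_y = 0: A_y + 234.27 − 450 = 0 → A_y = 215.7 N.
ΣF_x = 0: no horizontal applied forces, so A_x = 0.

A_x = 0, A_y = 215.7 N, B_y = 234.3 N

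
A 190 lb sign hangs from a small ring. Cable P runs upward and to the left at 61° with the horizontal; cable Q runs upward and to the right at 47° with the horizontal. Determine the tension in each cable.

T_P = 136.2 lb, T_Q = 96.85 lb

ΣF_x = 0: −T_P·cos61° + T_Q·cos47° = 0 → T_Q = 0.710866·T_P.
ΣF_y = 0: T_P·sin61° + T_Q·sin47° = 190.
Substitute: T_P·(0.87462 + 0.710866·0.731354) = 190 → T_P = 136.248 ≈ 136.2 lb.
Then T_Q = 0.710866 × 136.248 = 96.85 lb.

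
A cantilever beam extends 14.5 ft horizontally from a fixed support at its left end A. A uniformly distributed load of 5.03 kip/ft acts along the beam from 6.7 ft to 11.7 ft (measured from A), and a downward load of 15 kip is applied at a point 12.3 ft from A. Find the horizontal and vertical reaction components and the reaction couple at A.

Resultant of the distributed load: 5.03 × 5 = 25.15 kip at 9.2 ft from A.
ΣF_x = 0: A_x = 0.
ΣF_y = 0: A_y − 5.03·5 − 15 = 0 → A_y = 40.15 kip.
ΣM about A: M_A − (5.03·5)·9.2 − 15·12.3 = 0 → M_A = 415.9 kip·ft.

A_x = 0, A_y = 40.15 kip, M_A = 415.9 kip·ft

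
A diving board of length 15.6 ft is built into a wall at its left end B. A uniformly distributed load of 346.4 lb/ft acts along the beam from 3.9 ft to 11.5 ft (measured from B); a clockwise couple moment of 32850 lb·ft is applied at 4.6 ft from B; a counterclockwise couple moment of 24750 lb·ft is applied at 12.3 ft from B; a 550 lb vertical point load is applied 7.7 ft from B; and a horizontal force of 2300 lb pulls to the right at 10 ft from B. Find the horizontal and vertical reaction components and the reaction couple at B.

B_x = -2300 lb, B_y = 3183 lb, M_B = 32610 lb·ft

Resultant of the distributed load: 346.4 × 7.6 = 2632.64 lb at 7.7 ft from B.
ΣF_x = 0: B_x + 2300 = 0 → B_x = -2300 lb.
ΣF_y = 0: B_y − 346.4·7.6 − 550 = 0 → B_y = 3183 lb.
ΣM about B: M_B − (346.4·7.6)·7.7 − 32850 + 24750 − 550·7.7 = 0 → M_B = 32610 lb·ft.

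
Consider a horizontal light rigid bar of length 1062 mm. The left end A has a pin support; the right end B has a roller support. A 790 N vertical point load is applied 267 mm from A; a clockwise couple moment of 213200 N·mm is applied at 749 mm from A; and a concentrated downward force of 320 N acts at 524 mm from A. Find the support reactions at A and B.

A_x = 0, A_y = 552.7 N, B_y = 557.3 N

Moments about A: B_y·1062 − 790·267 − 213200 − 320·524 = 0 → B_y = 591810/1062 = 557.26 ≈ 557.3 N.
ΣF_y = 0: A_y + 557.26 − 790 − 320 = 0 → A_y = 552.7 N.
ΣF_x = 0: no horizontal applied forces, so A_x = 0.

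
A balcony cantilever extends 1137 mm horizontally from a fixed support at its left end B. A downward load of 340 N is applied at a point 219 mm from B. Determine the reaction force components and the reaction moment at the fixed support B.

ΣF_x = 0: B_x = 0.
ΣF_y = 0: B_y − 340 = 0 → B_y = 340.0 N.
ΣM about B: M_B − 340·219 = 0 → M_B = 74460 N·mm.

B_x = 0, B_y = 340.0 N, M_B = 74460 N·mm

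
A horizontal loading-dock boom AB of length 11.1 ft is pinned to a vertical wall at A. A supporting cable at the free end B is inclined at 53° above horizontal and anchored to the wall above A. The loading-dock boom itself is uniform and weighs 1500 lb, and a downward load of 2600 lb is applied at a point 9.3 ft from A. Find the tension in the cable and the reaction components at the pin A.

T = 3667 lb, A_x = 2207 lb, A_y = 1172 lb

ΣM about A: T·sin53°·11.1 − 1500·5.55 − 2600·9.3 = 0 → T = 32505/(11.1·0.798636) = 3666.72 ≈ 3667 lb.
ΣF_x = 0: A_x − T·cos53° = 0 → A_x = 3666.72 × 0.601815 = 2207 lb.
ΣF_y = 0: A_y + T·sin53° − 1500 − 2600 = 0 → A_y = 4100 − 3666.72 × 0.798636 = 1172 lb.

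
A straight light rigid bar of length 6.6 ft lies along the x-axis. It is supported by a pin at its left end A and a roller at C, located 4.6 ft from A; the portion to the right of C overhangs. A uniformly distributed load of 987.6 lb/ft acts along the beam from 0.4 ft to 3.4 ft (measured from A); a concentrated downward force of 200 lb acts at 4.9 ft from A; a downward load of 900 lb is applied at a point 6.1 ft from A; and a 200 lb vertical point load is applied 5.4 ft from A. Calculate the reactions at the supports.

A_x = 0, A_y = 1398 lb, C_y = 2865 lb

Resultant of the distributed load: 987.6 × 3 = 2962.8 lb at 1.9 ft from A.
ΣM about A: C_y·4.6 − (987.6·3)·1.9 − 200·4.9 − 900·6.1 − 200·5.4 = 0 → C_y = 13179.32/4.6 = 2865.07 ≈ 2865 lb.
ΣF_y = 0: A_y + 2865.07 − 987.6·3 − 200 − 900 − 200 = 0 → A_y = 1398 lb.
ΣF_x = 0: no horizontal applied forces, so A_x = 0.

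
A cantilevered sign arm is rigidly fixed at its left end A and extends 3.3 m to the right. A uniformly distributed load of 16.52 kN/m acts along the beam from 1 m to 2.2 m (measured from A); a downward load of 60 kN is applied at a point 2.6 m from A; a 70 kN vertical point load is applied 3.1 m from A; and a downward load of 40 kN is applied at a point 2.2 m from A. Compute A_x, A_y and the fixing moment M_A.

Resultant of the distributed load: 16.52 × 1.2 = 19.824 kN at 1.6 m from A.
ΣF_x = 0: A_x = 0.
ΣF_y = 0: A_y − 16.52·1.2 − 60 − 70 − 40 = 0 → A_y = 189.8 kN.
ΣM about A: M_A − (16.52·1.2)·1.6 − 60·2.6 − 70·3.1 − 40·2.2 = 0 → M_A = 492.7 kN·m.

A_x = 0, A_y = 189.8 kN, M_A = 492.7 kN·m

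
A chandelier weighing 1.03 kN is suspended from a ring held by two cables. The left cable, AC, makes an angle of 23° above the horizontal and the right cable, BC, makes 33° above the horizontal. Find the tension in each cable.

ΣF_x = 0: −T_AC·cos23° + T_BC·cos33° = 0 → T_BC = 1.09758·T_AC.
ΣF_y = 0: T_AC·sin23° + T_BC·sin33° = 1.03.
Substitute: T_AC·(0.390731 + 1.09758·0.544639) = 1.03 → T_AC = 1.04197 ≈ 1.042 kN.
Then T_BC = 1.09758 × 1.04197 = 1.144 kN.

T_AC = 1.042 kN, T_BC = 1.144 kN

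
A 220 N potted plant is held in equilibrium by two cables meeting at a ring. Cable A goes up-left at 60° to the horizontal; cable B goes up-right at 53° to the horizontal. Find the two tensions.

ΣF_x = 0: −T_A·cos60° + T_B·cos53° = 0 → T_B = 0.83082·T_A.
ΣF_y = 0: T_A·sin60° + T_B·sin53° = 220.
Substitute: T_A·(0.866025 + 0.83082·0.798636) = 220 → T_A = 143.833 ≈ 143.8 N.
Then T_B = 0.83082 × 143.833 = 119.5 N.

T_A = 143.8 N, T_B = 119.5 N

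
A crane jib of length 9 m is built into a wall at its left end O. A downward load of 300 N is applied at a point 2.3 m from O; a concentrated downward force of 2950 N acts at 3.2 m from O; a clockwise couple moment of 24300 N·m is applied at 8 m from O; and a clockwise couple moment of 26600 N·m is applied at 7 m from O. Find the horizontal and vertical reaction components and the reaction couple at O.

ΣF_x = 0: O_x = 0.
ΣF_y = 0: O_y − 300 − 2950 = 0 → O_y = 3250 N.
ΣM about O: M_O − 300·2.3 − 2950·3.2 − 24300 − 26600 = 0 → M_O = 61030 N·m.

O_x = 0, O_y = 3250 N, M_O = 61030 N·m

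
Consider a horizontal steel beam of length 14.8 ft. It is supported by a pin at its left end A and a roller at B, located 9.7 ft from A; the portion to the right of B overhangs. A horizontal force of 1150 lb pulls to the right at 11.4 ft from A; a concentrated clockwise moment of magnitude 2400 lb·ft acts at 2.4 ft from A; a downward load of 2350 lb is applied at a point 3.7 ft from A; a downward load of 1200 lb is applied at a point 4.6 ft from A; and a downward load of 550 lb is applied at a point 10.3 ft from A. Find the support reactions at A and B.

A_x = -1150 lb, A_y = 1803 lb, B_y = 2297 lb

Moments about A: B_y·9.7 − 2400 − 2350·3.7 − 1200·4.6 − 550·10.3 = 0 → B_y = 22280/9.7 = 2296.91 ≈ 2297 lb.
ΣF_y = 0: A_y + 2296.91 − 2350 − 1200 − 550 = 0 → A_y = 1803 lb.
ΣF_x = 0: A_x + 1150 = 0 → A_x = -1150 lb.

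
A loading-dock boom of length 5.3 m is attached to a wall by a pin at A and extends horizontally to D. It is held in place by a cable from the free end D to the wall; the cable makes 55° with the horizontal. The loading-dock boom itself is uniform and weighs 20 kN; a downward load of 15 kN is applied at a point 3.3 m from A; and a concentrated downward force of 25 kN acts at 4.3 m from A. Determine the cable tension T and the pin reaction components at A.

ΣM about A: T·sin55°·5.3 − 20·2.65 − 15·3.3 − 25·4.3 = 0 → T = 210/(5.3·0.819152) = 48.3703 ≈ 48.37 kN.
ΣF_x = 0: A_x − T·cos55° = 0 → A_x = 48.3703 × 0.573576 = 27.74 kN.
ΣF_y = 0: A_y + T·sin55° − 20 − 15 − 25 = 0 → A_y = 60 − 48.3703 × 0.819152 = 20.38 kN.

T = 48.37 kN, A_x = 27.74 kN, A_y = 20.38 kN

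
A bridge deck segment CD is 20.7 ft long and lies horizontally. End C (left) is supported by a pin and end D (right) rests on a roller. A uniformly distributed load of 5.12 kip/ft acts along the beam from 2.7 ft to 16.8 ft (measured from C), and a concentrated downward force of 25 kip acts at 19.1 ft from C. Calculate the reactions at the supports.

Resultant of the distributed load: 5.12 × 14.1 = 72.192 kip at 9.75 ft from C.
Taking moments about C: D_y·20.7 − (5.12·14.1)·9.75 − 25·19.1 = 0 → D_y = 1181.372/20.7 = 57.0711 ≈ 57.07 kip.
ΣF_y = 0: C_y + 57.0711 − 5.12·14.1 − 25 = 0 → C_y = 40.12 kip.
ΣF_x = 0: no horizontal applied forces, so C_x = 0.

C_x = 0, C_y = 40.12 kip, D_y = 57.07 kip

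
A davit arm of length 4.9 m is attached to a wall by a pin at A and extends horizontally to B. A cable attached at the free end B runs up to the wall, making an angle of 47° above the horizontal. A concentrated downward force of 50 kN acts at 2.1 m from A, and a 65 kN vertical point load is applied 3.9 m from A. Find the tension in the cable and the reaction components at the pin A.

ΣM about A: T·sin47°·4.9 − 50·2.1 − 65·3.9 = 0 → T = 358.5/(4.9·0.731354) = 100.038 ≈ 100.0 kN.
ΣF_x = 0: A_x − T·cos47° = 0 → A_x = 100.038 × 0.681998 = 68.23 kN.
ΣF_y = 0: A_y + T·sin47° − 50 − 65 = 0 → A_y = 115 − 100.038 × 0.731354 = 41.84 kN.

T = 100.0 kN, A_x = 68.23 kN, A_y = 41.84 kN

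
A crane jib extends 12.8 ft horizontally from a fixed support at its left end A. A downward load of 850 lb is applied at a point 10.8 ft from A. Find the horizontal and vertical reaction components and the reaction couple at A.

ΣF_x = 0: A_x = 0.
ΣF_y = 0: A_y − 850 = 0 → A_y = 850.0 lb.
ΣM about A: M_A − 850·10.8 = 0 → M_A = 9180 lb·ft.

A_x = 0, A_y = 850.0 lb, M_A = 9180 lb·ft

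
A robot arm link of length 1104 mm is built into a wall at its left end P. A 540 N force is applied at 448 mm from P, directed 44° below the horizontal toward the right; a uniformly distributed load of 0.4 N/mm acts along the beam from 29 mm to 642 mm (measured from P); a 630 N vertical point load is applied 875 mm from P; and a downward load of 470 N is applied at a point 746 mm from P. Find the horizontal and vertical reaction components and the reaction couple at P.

P_x = -388.4 N, P_y = 1720 N, M_P = 1152000 N·mm

Resultant of the distributed load: 0.4 × 613 = 245.2 N at 335.5 mm from P.
ΣF_x = 0: P_x + 540·cos44° = 0 → P_x = -388.4 N.
ΣF_y = 0: P_y − 540·sin44° − 0.4·613 − 630 − 470 = 0 → P_y = 1720 N.
ΣM about P: M_P − 540·sin44°·448 − (0.4·613)·335.5 − 630·875 − 470·746 = 0 → M_P = 1152000 N·mm.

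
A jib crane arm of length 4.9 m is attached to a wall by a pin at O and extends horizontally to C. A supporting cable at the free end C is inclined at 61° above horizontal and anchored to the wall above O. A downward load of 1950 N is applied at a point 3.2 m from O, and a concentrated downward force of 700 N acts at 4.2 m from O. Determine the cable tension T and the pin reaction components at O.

ΣM about O: T·sin61°·4.9 − 1950·3.2 − 700·4.2 = 0 → T = 9180/(4.9·0.87462) = 2142.04 ≈ 2142 N.
ΣF_x = 0: O_x − T·cos61° = 0 → O_x = 2142.04 × 0.48481 = 1038 N.
ΣF_y = 0: O_y + T·sin61° − 1950 − 700 = 0 → O_y = 2650 − 2142.04 × 0.87462 = 776.5 N.

T = 2142 N, O_x = 1038 N, O_y = 776.5 N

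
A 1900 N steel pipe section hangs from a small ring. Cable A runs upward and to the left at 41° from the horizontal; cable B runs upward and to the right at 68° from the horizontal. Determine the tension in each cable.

ΣF_x = 0: −T_A·cos41° + T_B·cos68° = 0 → T_B = 2.01467·T_A.
ΣF_y = 0: T_A·sin41° + T_B·sin68° = 1900.
Substitute: T_A·(0.656059 + 2.01467·0.927184) = 1900 → T_A = 752.765 ≈ 752.8 N.
Then T_B = 2.01467 × 752.765 = 1517 N.

T_A = 752.8 N, T_B = 1517 N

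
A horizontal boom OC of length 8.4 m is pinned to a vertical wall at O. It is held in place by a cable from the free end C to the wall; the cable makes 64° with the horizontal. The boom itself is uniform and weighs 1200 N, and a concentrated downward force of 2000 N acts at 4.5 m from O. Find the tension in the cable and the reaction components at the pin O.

T = 1860 N, O_x = 815.2 N, O_y = 1529 N

ΣM about O: T·sin64°·8.4 − 1200·4.2 − 2000·4.5 = 0 → T = 14040/(8.4·0.898794) = 1859.63 ≈ 1860 N.
ΣF_x = 0: O_x − T·cos64° = 0 → O_x = 1859.63 × 0.438371 = 815.2 N.
ΣF_y = 0: O_y + T·sin64° − 1200 − 2000 = 0 → O_y = 3200 − 1859.63 × 0.898794 = 1529 N.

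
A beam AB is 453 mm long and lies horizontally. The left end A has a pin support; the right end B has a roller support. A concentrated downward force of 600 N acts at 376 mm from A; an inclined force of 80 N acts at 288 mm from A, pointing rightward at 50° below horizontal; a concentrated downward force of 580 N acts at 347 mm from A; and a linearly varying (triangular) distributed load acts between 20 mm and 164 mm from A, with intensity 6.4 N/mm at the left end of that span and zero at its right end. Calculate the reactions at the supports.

A_x = -51.42 N, A_y = 651.7 N, B_y = 1050 N

Resultant of the triangular load: ½ × 6.4 × 144 = 460.8 N, acting at 68 mm from A (one-third of the span from the peak).
Taking moments about A: B_y·453 − 600·376 − 80·sin50°·288 − 580·347 − (½·6.4·144)·68 = 0 → B_y = 475844/453 = 1050.43 ≈ 1050 N.
ΣF_y = 0: A_y + 1050.43 − 600 − 80·sin50° − 580 − ½·6.4·144 = 0 → A_y = 651.7 N.
ΣF_x = 0: A_x + 80·cos50° = 0 → A_x = -51.42 N.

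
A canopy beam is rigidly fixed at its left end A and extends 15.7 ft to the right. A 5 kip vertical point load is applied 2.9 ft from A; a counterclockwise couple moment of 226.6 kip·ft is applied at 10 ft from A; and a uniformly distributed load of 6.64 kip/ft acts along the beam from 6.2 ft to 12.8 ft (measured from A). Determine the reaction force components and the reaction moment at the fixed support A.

Resultant of the distributed load: 6.64 × 6.6 = 43.824 kip at 9.5 ft from A.
ΣF_x = 0: A_x = 0.
ΣF_y = 0: A_y − 5 − 6.64·6.6 = 0 → A_y = 48.82 kip.
ΣM about A: M_A − 5·2.9 + 226.6 − (6.64·6.6)·9.5 = 0 → M_A = 204.2 kip·ft.

A_x = 0, A_y = 48.82 kip, M_A = 204.2 kip·ft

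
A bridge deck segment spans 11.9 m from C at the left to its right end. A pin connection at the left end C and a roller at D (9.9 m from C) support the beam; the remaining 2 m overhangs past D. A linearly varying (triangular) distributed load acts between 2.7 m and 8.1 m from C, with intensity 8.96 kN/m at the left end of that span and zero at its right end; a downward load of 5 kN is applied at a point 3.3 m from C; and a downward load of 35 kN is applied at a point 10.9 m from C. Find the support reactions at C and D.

Resultant of the triangular load: ½ × 8.96 × 5.4 = 24.192 kN, acting at 4.5 m from C (one-third of the span from the peak).
Taking moments about C: D_y·9.9 − (½·8.96·5.4)·4.5 − 5·3.3 − 35·10.9 = 0 → D_y = 506.864/9.9 = 51.1984 ≈ 51.20 kN.
ΣF_y = 0: C_y + 51.1984 − ½·8.96·5.4 − 5 − 35 = 0 → C_y = 12.99 kN.
ΣF_x = 0: no horizontal applied forces, so C_x = 0.

C_x = 0, C_y = 12.99 kN, D_y = 51.20 kN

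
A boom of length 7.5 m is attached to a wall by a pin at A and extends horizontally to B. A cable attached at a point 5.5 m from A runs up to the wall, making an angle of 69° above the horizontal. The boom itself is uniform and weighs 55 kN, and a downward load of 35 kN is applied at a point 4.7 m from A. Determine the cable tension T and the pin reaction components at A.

T = 72.20 kN, A_x = 25.88 kN, A_y = 22.59 kN

ΣM about A: T·sin69°·5.5 − 55·3.75 − 35·4.7 = 0 → T = 370.75/(5.5·0.93358) = 72.2049 ≈ 72.20 kN.
ΣF_x = 0: A_x − T·cos69° = 0 → A_x = 72.2049 × 0.358368 = 25.88 kN.
ΣF_y = 0: A_y + T·sin69° − 55 − 35 = 0 → A_y = 90 − 72.2049 × 0.93358 = 22.59 kN.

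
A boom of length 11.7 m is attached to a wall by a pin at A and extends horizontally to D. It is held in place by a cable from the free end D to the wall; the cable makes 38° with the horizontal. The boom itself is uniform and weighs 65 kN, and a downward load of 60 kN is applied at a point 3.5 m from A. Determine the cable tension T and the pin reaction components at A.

T = 81.94 kN, A_x = 64.57 kN, A_y = 74.55 kN

ΣM about A: T·sin38°·11.7 − 65·5.85 − 60·3.5 = 0 → T = 590.25/(11.7·0.615661) = 81.9424 ≈ 81.94 kN.
ΣF_x = 0: A_x − T·cos38° = 0 → A_x = 81.9424 × 0.788011 = 64.57 kN.
ΣF_y = 0: A_y + T·sin38° − 65 − 60 = 0 → A_y = 125 − 81.9424 × 0.615661 = 74.55 kN.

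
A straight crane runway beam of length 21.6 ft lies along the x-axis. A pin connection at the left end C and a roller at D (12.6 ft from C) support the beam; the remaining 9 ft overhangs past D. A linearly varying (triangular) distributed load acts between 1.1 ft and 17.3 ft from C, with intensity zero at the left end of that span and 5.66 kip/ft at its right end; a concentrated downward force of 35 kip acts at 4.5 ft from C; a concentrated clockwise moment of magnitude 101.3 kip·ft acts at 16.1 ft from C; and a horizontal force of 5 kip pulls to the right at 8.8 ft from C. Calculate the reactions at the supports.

Resultant of the triangular load: ½ × 5.66 × 16.2 = 45.846 kip, acting at 11.9 ft from C (one-third of the span from the peak).
Taking moments about C: D_y·12.6 − (½·5.66·16.2)·11.9 − 35·4.5 − 101.3 = 0 → D_y = 804.3674/12.6 = 63.8387 ≈ 63.84 kip.
ΣF_y = 0: C_y + 63.8387 − ½·5.66·16.2 − 35 = 0 → C_y = 17.01 kip.
ΣF_x = 0: C_x + 5 = 0 → C_x = -5.000 kip.

C_x = -5.000 kip, C_y = 17.01 kip, D_y = 63.84 kip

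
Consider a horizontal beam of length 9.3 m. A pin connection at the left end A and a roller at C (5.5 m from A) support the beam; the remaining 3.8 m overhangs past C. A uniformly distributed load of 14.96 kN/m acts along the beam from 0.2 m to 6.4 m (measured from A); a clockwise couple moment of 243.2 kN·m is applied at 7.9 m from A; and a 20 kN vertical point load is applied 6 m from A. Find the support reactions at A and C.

Resultant of the distributed load: 14.96 × 6.2 = 92.752 kN at 3.3 m from A.
Taking moments about A: C_y·5.5 − (14.96·6.2)·3.3 − 243.2 − 20·6 = 0 → C_y = 669.2816/5.5 = 121.688 ≈ 121.7 kN.
ΣF_y = 0: A_y + 121.688 − 14.96·6.2 − 20 = 0 → A_y = -8.936 kN.
ΣF_x = 0: no horizontal applied forces, so A_x = 0.

A_x = 0, A_y = -8.936 kN, C_y = 121.7 kN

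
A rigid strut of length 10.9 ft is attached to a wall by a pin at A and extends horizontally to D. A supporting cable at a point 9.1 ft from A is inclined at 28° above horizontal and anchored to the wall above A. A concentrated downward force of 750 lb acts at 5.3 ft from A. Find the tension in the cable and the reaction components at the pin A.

ΣM about A: T·sin28°·9.1 − 750·5.3 = 0 → T = 3975/(9.1·0.469472) = 930.435 ≈ 930.4 lb.
ΣF_x = 0: A_x − T·cos28° = 0 → A_x = 930.435 × 0.882948 = 821.5 lb.
ΣF_y = 0: A_y + T·sin28° − 750 = 0 → A_y = 750 − 930.435 × 0.469472 = 313.2 lb.

T = 930.4 lb, A_x = 821.5 lb, A_y = 313.2 lb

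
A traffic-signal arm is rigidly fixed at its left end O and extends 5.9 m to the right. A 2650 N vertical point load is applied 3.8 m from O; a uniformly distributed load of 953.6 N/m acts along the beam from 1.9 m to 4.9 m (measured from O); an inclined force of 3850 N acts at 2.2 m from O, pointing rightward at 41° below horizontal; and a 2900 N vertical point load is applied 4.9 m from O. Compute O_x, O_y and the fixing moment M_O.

O_x = -2906 N, O_y = 10940 N, M_O = 39560 N·m

Resultant of the distributed load: 953.6 × 3 = 2860.8 N at 3.4 m from O.
ΣF_x = 0: O_x + 3850·cos41° = 0 → O_x = -2906 N.
ΣF_y = 0: O_y − 2650 − 953.6·3 − 3850·sin41° − 2900 = 0 → O_y = 10940 N.
ΣM about O: M_O − 2650·3.8 − (953.6·3)·3.4 − 3850·sin41°·2.2 − 2900·4.9 = 0 → M_O = 39560 N·m.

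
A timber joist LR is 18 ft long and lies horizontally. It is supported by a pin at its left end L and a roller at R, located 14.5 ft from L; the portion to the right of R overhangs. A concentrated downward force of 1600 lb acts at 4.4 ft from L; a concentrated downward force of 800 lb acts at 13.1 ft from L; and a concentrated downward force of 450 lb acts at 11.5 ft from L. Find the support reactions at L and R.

L_x = 0, L_y = 1285 lb, R_y = 1565 lb

ΣM about L: R_y·14.5 − 1600·4.4 − 800·13.1 − 450·11.5 = 0 → R_y = 22695/14.5 = 1565.17 ≈ 1565 lb.
ΣF_y = 0: L_y + 1565.17 − 1600 − 800 − 450 = 0 → L_y = 1285 lb.
ΣF_x = 0: no horizontal applied forces, so L_x = 0.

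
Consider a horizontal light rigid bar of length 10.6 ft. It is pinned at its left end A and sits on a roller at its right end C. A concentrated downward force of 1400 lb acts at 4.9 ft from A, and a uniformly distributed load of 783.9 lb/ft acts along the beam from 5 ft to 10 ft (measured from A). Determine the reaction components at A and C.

A_x = 0, A_y = 1899 lb, C_y = 3420 lb

Resultant of the distributed load: 783.9 × 5 = 3919.5 lb at 7.5 ft from A.
Taking moments about A: C_y·10.6 − 1400·4.9 − (783.9·5)·7.5 = 0 → C_y = 36256.25/10.6 = 3420.4 ≈ 3420 lb.
ΣF_y = 0: A_y + 3420.4 − 1400 − 783.9·5 = 0 → A_y = 1899 lb.
ΣF_x = 0: no horizontal applied forces, so A_x = 0.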